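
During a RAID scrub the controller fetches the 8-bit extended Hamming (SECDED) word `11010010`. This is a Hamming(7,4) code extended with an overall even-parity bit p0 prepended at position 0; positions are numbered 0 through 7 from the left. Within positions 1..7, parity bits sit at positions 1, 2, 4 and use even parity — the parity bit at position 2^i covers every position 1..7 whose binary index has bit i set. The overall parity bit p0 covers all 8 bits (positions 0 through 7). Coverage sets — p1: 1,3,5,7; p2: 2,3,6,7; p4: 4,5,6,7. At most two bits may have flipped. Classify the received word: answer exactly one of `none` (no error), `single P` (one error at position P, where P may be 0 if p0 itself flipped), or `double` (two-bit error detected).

double

s1: b1⊕b3⊕b5⊕b7 = 1⊕1⊕0⊕0 = 0
s2: b2⊕b3⊕b6⊕b7 = 0⊕1⊕1⊕0 = 0
s4: b4⊕b5⊕b6⊕b7 = 0⊕0⊕1⊕0 = 1
Syndrome (s4...s1) = 100 → position 4.
Overall parity (XOR of all 8 bits, including p0): 1⊕1⊕0⊕1⊕0⊕0⊕1⊕0 = 0
Overall=0, syndrome position=4 → double-bit error detected (uncorrectable).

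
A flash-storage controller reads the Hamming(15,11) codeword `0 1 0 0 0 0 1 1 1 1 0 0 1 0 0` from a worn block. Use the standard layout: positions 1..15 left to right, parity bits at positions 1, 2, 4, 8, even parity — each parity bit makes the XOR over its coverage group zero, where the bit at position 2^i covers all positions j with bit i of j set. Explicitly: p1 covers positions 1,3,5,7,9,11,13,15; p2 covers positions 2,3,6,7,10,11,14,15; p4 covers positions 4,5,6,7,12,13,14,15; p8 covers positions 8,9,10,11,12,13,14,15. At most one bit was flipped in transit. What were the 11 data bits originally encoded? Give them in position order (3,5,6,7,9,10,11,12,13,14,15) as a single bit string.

10011100100

s1: b1⊕b3⊕b5⊕b7⊕b9⊕b11⊕b13⊕b15 = 0⊕0⊕0⊕1⊕1⊕0⊕1⊕0 = 1
s2: b2⊕b3⊕b6⊕b7⊕b10⊕b11⊕b14⊕b15 = 1⊕0⊕0⊕1⊕1⊕0⊕0⊕0 = 1
s4: b4⊕b5⊕b6⊕b7⊕b12⊕b13⊕b14⊕b15 = 0⊕0⊕0⊕1⊕0⊕1⊕0⊕0 = 0
s8: b8⊕b9⊕b10⊕b11⊕b12⊕b13⊕b14⊕b15 = 1⊕1⊕1⊕0⊕0⊕1⊕0⊕0 = 0
Syndrome (s8...s1) = 0011 → position 3.
Flip bit 3: corrected codeword = 011000111100100
Data bits at positions 3,5,6,7,9,10,11,12,13,14,15: 10011100100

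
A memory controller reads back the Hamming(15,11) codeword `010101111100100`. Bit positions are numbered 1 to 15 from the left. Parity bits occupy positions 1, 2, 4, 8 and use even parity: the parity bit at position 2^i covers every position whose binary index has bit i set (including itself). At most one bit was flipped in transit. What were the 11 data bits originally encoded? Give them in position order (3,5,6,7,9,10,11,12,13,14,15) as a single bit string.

s1: b1⊕b3⊕b5⊕b7⊕b9⊕b11⊕b13⊕b15 = 0⊕0⊕0⊕1⊕1⊕0⊕1⊕0 = 1
s2: b2⊕b3⊕b6⊕b7⊕b10⊕b11⊕b14⊕b15 = 1⊕0⊕1⊕1⊕1⊕0⊕0⊕0 = 0
s4: b4⊕b5⊕b6⊕b7⊕b12⊕b13⊕b14⊕b15 = 1⊕0⊕1⊕1⊕0⊕1⊕0⊕0 = 0
s8: b8⊕b9⊕b10⊕b11⊕b12⊕b13⊕b14⊕b15 = 1⊕1⊕1⊕0⊕0⊕1⊕0⊕0 = 0
Syndrome (s8...s1) = 0001 → position 1.
Flip bit 1: corrected codeword = 110101111100100
Data bits at positions 3,5,6,7,9,10,11,12,13,14,15: 00111100100

00111100100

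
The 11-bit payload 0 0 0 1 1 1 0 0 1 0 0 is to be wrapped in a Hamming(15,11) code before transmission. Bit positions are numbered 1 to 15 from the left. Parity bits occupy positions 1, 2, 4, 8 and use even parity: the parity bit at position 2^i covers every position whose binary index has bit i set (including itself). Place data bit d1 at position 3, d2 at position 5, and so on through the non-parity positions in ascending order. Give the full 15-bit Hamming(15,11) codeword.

Place data bits at non-power-of-two positions: b3=0, b5=0, b6=0, b7=1, b9=1, b10=1, b11=0, b12=0, b13=1, b14=0, b15=0.
p1 = XOR of data positions {3,5,7,9,11,13,15} = 0⊕0⊕1⊕1⊕0⊕1⊕0 = 1
p2 = XOR of data positions {3,6,7,10,11,14,15} = 0⊕0⊕1⊕1⊕0⊕0⊕0 = 0
p4 = XOR of data positions {5,6,7,12,13,14,15} = 0⊕0⊕1⊕0⊕1⊕0⊕0 = 0
p8 = XOR of data positions {9,10,11,12,13,14,15} = 1⊕1⊕0⊕0⊕1⊕0⊕0 = 1
Codeword b1..b15 = 100000111100100

100000111100100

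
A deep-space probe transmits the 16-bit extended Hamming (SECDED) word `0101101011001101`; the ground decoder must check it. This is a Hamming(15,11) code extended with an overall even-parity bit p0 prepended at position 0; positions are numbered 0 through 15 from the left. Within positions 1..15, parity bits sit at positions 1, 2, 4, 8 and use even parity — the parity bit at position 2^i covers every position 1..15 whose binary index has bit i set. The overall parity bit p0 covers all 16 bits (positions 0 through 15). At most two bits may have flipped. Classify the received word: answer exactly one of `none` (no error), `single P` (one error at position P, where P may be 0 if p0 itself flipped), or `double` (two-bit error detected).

single 15

s1: b1⊕b3⊕b5⊕b7⊕b9⊕b11⊕b13⊕b15 = 1⊕1⊕0⊕0⊕1⊕0⊕1⊕1 = 1
s2: b2⊕b3⊕b6⊕b7⊕b10⊕b11⊕b14⊕b15 = 0⊕1⊕1⊕0⊕0⊕0⊕0⊕1 = 1
s4: b4⊕b5⊕b6⊕b7⊕b12⊕b13⊕b14⊕b15 = 1⊕0⊕1⊕0⊕1⊕1⊕0⊕1 = 1
s8: b8⊕b9⊕b10⊕b11⊕b12⊕b13⊕b14⊕b15 = 1⊕1⊕0⊕0⊕1⊕1⊕0⊕1 = 1
Syndrome (s8...s1) = 1111 → position 15.
Overall parity (XOR of all 16 bits, including p0): 0⊕1⊕0⊕1⊕1⊕0⊕1⊕0⊕1⊕1⊕0⊕0⊕1⊕1⊕0⊕1 = 1
Overall=1, syndrome position=15 → single-bit error at position 15.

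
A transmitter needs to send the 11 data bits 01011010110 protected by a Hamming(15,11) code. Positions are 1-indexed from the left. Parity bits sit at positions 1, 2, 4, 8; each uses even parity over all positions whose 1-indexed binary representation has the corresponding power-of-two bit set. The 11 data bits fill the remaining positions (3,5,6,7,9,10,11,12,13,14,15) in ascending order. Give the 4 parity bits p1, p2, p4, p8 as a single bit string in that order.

1100

Place data bits at non-power-of-two positions: b3=0, b5=1, b6=0, b7=1, b9=1, b10=0, b11=1, b12=0, b13=1, b14=1, b15=0.
p1 = XOR of data positions {3,5,7,9,11,13,15} = 0⊕1⊕1⊕1⊕1⊕1⊕0 = 1
p2 = XOR of data positions {3,6,7,10,11,14,15} = 0⊕0⊕1⊕0⊕1⊕1⊕0 = 1
p4 = XOR of data positions {5,6,7,12,13,14,15} = 1⊕0⊕1⊕0⊕1⊕1⊕0 = 0
p8 = XOR of data positions {9,10,11,12,13,14,15} = 1⊕0⊕1⊕0⊕1⊕1⊕0 = 0
Parity bits p1,p2,p4,p8 = 1100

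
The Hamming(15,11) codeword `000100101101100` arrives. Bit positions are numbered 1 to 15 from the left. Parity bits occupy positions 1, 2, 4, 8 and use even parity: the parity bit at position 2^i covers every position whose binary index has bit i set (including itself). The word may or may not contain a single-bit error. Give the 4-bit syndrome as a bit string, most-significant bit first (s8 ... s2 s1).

0001

s1: b1⊕b3⊕b5⊕b7⊕b9⊕b11⊕b13⊕b15 = 0⊕0⊕0⊕1⊕1⊕0⊕1⊕0 = 1
s2: b2⊕b3⊕b6⊕b7⊕b10⊕b11⊕b14⊕b15 = 0⊕0⊕0⊕1⊕1⊕0⊕0⊕0 = 0
s4: b4⊕b5⊕b6⊕b7⊕b12⊕b13⊕b14⊕b15 = 1⊕0⊕0⊕1⊕1⊕1⊕0⊕0 = 0
s8: b8⊕b9⊕b10⊕b11⊕b12⊕b13⊕b14⊕b15 = 0⊕1⊕1⊕0⊕1⊕1⊕0⊕0 = 0
Syndrome (s8...s1) = 0001 → position 1.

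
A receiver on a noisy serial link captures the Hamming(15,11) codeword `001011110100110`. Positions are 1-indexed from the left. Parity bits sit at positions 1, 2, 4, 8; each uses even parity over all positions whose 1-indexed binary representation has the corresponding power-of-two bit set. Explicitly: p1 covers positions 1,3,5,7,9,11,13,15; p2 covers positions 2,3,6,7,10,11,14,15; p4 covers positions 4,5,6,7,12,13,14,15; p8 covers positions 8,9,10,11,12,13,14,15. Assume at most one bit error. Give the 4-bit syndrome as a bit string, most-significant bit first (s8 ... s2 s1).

0110

s1: b1⊕b3⊕b5⊕b7⊕b9⊕b11⊕b13⊕b15 = 0⊕1⊕1⊕1⊕0⊕0⊕1⊕0 = 0
s2: b2⊕b3⊕b6⊕b7⊕b10⊕b11⊕b14⊕b15 = 0⊕1⊕1⊕1⊕1⊕0⊕1⊕0 = 1
s4: b4⊕b5⊕b6⊕b7⊕b12⊕b13⊕b14⊕b15 = 0⊕1⊕1⊕1⊕0⊕1⊕1⊕0 = 1
s8: b8⊕b9⊕b10⊕b11⊕b12⊕b13⊕b14⊕b15 = 1⊕0⊕1⊕0⊕0⊕1⊕1⊕0 = 0
Syndrome (s8...s1) = 0110 → position 6.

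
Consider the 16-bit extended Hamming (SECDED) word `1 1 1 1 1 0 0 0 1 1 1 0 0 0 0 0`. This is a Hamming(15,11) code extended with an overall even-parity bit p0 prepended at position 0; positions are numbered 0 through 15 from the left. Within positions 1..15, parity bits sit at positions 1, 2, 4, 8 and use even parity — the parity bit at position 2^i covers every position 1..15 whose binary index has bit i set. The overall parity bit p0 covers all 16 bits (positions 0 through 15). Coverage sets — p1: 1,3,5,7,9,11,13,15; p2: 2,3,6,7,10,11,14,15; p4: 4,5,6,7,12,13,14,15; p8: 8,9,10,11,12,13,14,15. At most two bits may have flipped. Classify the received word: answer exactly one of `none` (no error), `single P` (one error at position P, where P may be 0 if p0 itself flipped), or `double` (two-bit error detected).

double

s1: b1⊕b3⊕b5⊕b7⊕b9⊕b11⊕b13⊕b15 = 1⊕1⊕0⊕0⊕1⊕0⊕0⊕0 = 1
s2: b2⊕b3⊕b6⊕b7⊕b10⊕b11⊕b14⊕b15 = 1⊕1⊕0⊕0⊕1⊕0⊕0⊕0 = 1
s4: b4⊕b5⊕b6⊕b7⊕b12⊕b13⊕b14⊕b15 = 1⊕0⊕0⊕0⊕0⊕0⊕0⊕0 = 1
s8: b8⊕b9⊕b10⊕b11⊕b12⊕b13⊕b14⊕b15 = 1⊕1⊕1⊕0⊕0⊕0⊕0⊕0 = 1
Syndrome (s8...s1) = 1111 → position 15.
Overall parity (XOR of all 16 bits, including p0): 1⊕1⊕1⊕1⊕1⊕0⊕0⊕0⊕1⊕1⊕1⊕0⊕0⊕0⊕0⊕0 = 0
Overall=0, syndrome position=15 → double-bit error detected (uncorrectable).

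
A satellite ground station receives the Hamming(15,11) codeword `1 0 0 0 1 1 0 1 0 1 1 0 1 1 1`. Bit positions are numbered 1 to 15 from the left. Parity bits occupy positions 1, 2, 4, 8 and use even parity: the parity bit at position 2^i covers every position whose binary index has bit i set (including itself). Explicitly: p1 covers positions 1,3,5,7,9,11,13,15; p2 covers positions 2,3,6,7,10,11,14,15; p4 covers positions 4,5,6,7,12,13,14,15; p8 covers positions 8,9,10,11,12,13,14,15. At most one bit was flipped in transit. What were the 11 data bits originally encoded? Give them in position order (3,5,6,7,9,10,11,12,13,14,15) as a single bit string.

s1: b1⊕b3⊕b5⊕b7⊕b9⊕b11⊕b13⊕b15 = 1⊕0⊕1⊕0⊕0⊕1⊕1⊕1 = 1
s2: b2⊕b3⊕b6⊕b7⊕b10⊕b11⊕b14⊕b15 = 0⊕0⊕1⊕0⊕1⊕1⊕1⊕1 = 1
s4: b4⊕b5⊕b6⊕b7⊕b12⊕b13⊕b14⊕b15 = 0⊕1⊕1⊕0⊕0⊕1⊕1⊕1 = 1
s8: b8⊕b9⊕b10⊕b11⊕b12⊕b13⊕b14⊕b15 = 1⊕0⊕1⊕1⊕0⊕1⊕1⊕1 = 0
Syndrome (s8...s1) = 0111 → position 7.
Flip bit 7: corrected codeword = 100011110110111
Data bits at positions 3,5,6,7,9,10,11,12,13,14,15: 01110110111

01110110111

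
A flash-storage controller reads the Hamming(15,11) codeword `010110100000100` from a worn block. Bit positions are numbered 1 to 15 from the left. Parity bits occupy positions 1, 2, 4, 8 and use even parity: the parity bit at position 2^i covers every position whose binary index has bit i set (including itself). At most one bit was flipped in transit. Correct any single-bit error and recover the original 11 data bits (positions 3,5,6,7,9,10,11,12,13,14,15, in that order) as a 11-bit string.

01011000100

s1: b1⊕b3⊕b5⊕b7⊕b9⊕b11⊕b13⊕b15 = 0⊕0⊕1⊕1⊕0⊕0⊕1⊕0 = 1
s2: b2⊕b3⊕b6⊕b7⊕b10⊕b11⊕b14⊕b15 = 1⊕0⊕0⊕1⊕0⊕0⊕0⊕0 = 0
s4: b4⊕b5⊕b6⊕b7⊕b12⊕b13⊕b14⊕b15 = 1⊕1⊕0⊕1⊕0⊕1⊕0⊕0 = 0
s8: b8⊕b9⊕b10⊕b11⊕b12⊕b13⊕b14⊕b15 = 0⊕0⊕0⊕0⊕0⊕1⊕0⊕0 = 1
Syndrome (s8...s1) = 1001 → position 9.
Flip bit 9: corrected codeword = 010110101000100
Data bits at positions 3,5,6,7,9,10,11,12,13,14,15: 01011000100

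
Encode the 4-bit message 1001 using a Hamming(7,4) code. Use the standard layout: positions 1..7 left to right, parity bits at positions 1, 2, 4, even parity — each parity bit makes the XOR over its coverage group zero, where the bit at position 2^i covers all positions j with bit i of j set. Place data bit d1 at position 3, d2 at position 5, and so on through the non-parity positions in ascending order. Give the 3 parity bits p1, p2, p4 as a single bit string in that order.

Place data bits at non-power-of-two positions: b3=1, b5=0, b6=0, b7=1.
p1 = XOR of data positions {3,5,7} = 1⊕0⊕1 = 0
p2 = XOR of data positions {3,6,7} = 1⊕0⊕1 = 0
p4 = XOR of data positions {5,6,7} = 0⊕0⊕1 = 1
Parity bits p1,p2,p4 = 001

001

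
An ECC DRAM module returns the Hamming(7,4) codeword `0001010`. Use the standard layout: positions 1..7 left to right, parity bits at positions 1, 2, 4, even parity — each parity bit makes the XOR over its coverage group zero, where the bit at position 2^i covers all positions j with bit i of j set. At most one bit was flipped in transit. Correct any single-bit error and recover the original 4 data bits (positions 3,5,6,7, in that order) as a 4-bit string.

0010

s1: b1⊕b3⊕b5⊕b7 = 0⊕0⊕0⊕0 = 0
s2: b2⊕b3⊕b6⊕b7 = 0⊕0⊕1⊕0 = 1
s4: b4⊕b5⊕b6⊕b7 = 1⊕0⊕1⊕0 = 0
Syndrome (s4...s1) = 010 → position 2.
Flip bit 2: corrected codeword = 0101010
Data bits at positions 3,5,6,7: 0010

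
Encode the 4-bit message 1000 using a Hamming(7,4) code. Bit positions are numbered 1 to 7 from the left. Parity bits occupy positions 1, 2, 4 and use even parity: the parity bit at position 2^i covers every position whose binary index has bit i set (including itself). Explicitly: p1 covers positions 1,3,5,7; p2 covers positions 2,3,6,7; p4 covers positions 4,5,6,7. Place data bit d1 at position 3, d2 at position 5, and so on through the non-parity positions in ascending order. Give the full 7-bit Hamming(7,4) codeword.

Place data bits at non-power-of-two positions: b3=1, b5=0, b6=0, b7=0.
p1 = XOR of data positions {3,5,7} = 1⊕0⊕0 = 1
p2 = XOR of data positions {3,6,7} = 1⊕0⊕0 = 1
p4 = XOR of data positions {5,6,7} = 0⊕0⊕0 = 0
Codeword b1..b7 = 1110000

1110000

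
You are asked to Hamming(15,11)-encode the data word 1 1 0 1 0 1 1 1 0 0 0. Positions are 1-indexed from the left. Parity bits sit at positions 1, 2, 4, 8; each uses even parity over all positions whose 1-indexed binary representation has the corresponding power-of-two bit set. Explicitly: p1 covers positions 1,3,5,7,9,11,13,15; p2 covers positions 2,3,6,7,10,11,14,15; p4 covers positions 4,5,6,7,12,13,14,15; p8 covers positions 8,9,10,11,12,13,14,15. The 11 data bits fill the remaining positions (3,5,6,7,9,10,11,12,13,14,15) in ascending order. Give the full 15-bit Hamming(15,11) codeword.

001110110111000

Place data bits at non-power-of-two positions: b3=1, b5=1, b6=0, b7=1, b9=0, b10=1, b11=1, b12=1, b13=0, b14=0, b15=0.
p1 = XOR of data positions {3,5,7,9,11,13,15} = 1⊕1⊕1⊕0⊕1⊕0⊕0 = 0
p2 = XOR of data positions {3,6,7,10,11,14,15} = 1⊕0⊕1⊕1⊕1⊕0⊕0 = 0
p4 = XOR of data positions {5,6,7,12,13,14,15} = 1⊕0⊕1⊕1⊕0⊕0⊕0 = 1
p8 = XOR of data positions {9,10,11,12,13,14,15} = 0⊕1⊕1⊕1⊕0⊕0⊕0 = 1
Codeword b1..b15 = 001110110111000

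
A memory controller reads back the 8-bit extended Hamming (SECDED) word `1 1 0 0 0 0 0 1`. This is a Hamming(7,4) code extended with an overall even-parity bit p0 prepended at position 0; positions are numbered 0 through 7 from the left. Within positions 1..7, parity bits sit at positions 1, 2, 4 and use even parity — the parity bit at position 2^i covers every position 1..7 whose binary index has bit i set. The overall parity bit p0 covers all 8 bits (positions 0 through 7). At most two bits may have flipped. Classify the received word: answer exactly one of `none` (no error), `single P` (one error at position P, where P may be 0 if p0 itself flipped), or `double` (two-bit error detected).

single 6

s1: b1⊕b3⊕b5⊕b7 = 1⊕0⊕0⊕1 = 0
s2: b2⊕b3⊕b6⊕b7 = 0⊕0⊕0⊕1 = 1
s4: b4⊕b5⊕b6⊕b7 = 0⊕0⊕0⊕1 = 1
Syndrome (s4...s1) = 110 → position 6.
Overall parity (XOR of all 8 bits, including p0): 1⊕1⊕0⊕0⊕0⊕0⊕0⊕1 = 1
Overall=1, syndrome position=6 → single-bit error at position 6.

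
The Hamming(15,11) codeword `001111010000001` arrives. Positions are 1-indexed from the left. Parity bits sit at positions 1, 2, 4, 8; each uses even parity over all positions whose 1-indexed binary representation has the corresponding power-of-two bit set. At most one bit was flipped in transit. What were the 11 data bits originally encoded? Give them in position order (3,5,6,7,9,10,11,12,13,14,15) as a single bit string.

s1: b1⊕b3⊕b5⊕b7⊕b9⊕b11⊕b13⊕b15 = 0⊕1⊕1⊕0⊕0⊕0⊕0⊕1 = 1
s2: b2⊕b3⊕b6⊕b7⊕b10⊕b11⊕b14⊕b15 = 0⊕1⊕1⊕0⊕0⊕0⊕0⊕1 = 1
s4: b4⊕b5⊕b6⊕b7⊕b12⊕b13⊕b14⊕b15 = 1⊕1⊕1⊕0⊕0⊕0⊕0⊕1 = 0
s8: b8⊕b9⊕b10⊕b11⊕b12⊕b13⊕b14⊕b15 = 1⊕0⊕0⊕0⊕0⊕0⊕0⊕1 = 0
Syndrome (s8...s1) = 0011 → position 3.
Flip bit 3: corrected codeword = 000111010000001
Data bits at positions 3,5,6,7,9,10,11,12,13,14,15: 01100000001

01100000001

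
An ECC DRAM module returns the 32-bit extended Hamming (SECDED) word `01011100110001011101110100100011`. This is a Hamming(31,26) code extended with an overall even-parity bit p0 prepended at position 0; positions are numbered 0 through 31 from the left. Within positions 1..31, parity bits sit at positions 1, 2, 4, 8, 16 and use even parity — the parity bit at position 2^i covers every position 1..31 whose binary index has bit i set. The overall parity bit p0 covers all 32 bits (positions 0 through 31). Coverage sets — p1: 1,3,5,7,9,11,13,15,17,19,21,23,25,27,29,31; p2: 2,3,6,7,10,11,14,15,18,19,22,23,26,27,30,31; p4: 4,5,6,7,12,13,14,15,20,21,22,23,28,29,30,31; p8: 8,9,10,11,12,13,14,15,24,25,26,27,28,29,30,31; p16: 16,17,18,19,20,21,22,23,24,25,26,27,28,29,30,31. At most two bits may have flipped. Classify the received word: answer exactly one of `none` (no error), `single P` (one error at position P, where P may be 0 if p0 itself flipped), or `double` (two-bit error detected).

single 31

s1: b1⊕b3⊕b5⊕b7⊕b9⊕b11⊕b13⊕b15⊕b17⊕b19⊕b21⊕b23⊕b25⊕b27⊕b29⊕b31 = 1⊕1⊕1⊕0⊕1⊕0⊕1⊕1⊕1⊕1⊕1⊕1⊕0⊕0⊕0⊕1 = 1
s2: b2⊕b3⊕b6⊕b7⊕b10⊕b11⊕b14⊕b15⊕b18⊕b19⊕b22⊕b23⊕b26⊕b27⊕b30⊕b31 = 0⊕1⊕0⊕0⊕0⊕0⊕0⊕1⊕0⊕1⊕0⊕1⊕1⊕0⊕1⊕1 = 1
s4: b4⊕b5⊕b6⊕b7⊕b12⊕b13⊕b14⊕b15⊕b20⊕b21⊕b22⊕b23⊕b28⊕b29⊕b30⊕b31 = 1⊕1⊕0⊕0⊕0⊕1⊕0⊕1⊕1⊕1⊕0⊕1⊕0⊕0⊕1⊕1 = 1
s8: b8⊕b9⊕b10⊕b11⊕b12⊕b13⊕b14⊕b15⊕b24⊕b25⊕b26⊕b27⊕b28⊕b29⊕b30⊕b31 = 1⊕1⊕0⊕0⊕0⊕1⊕0⊕1⊕0⊕0⊕1⊕0⊕0⊕0⊕1⊕1 = 1
s16: b16⊕b17⊕b18⊕b19⊕b20⊕b21⊕b22⊕b23⊕b24⊕b25⊕b26⊕b27⊕b28⊕b29⊕b30⊕b31 = 1⊕1⊕0⊕1⊕1⊕1⊕0⊕1⊕0⊕0⊕1⊕0⊕0⊕0⊕1⊕1 = 1
Syndrome (s16...s1) = 11111 → position 31.
Overall parity (XOR of all 32 bits, including p0): 0⊕1⊕0⊕1⊕1⊕1⊕0⊕0⊕1⊕1⊕0⊕0⊕0⊕1⊕0⊕1⊕1⊕1⊕0⊕1⊕1⊕1⊕0⊕1⊕0⊕0⊕1⊕0⊕0⊕0⊕1⊕1 = 1
Overall=1, syndrome position=31 → single-bit error at position 31.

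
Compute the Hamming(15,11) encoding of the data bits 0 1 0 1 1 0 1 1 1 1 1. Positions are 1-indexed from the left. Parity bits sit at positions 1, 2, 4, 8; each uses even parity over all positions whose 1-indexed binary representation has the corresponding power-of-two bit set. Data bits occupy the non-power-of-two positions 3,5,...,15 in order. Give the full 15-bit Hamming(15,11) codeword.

Place data bits at non-power-of-two positions: b3=0, b5=1, b6=0, b7=1, b9=1, b10=0, b11=1, b12=1, b13=1, b14=1, b15=1.
p1 = XOR of data positions {3,5,7,9,11,13,15} = 0⊕1⊕1⊕1⊕1⊕1⊕1 = 0
p2 = XOR of data positions {3,6,7,10,11,14,15} = 0⊕0⊕1⊕0⊕1⊕1⊕1 = 0
p4 = XOR of data positions {5,6,7,12,13,14,15} = 1⊕0⊕1⊕1⊕1⊕1⊕1 = 0
p8 = XOR of data positions {9,10,11,12,13,14,15} = 1⊕0⊕1⊕1⊕1⊕1⊕1 = 0
Codeword b1..b15 = 000010101011111

000010101011111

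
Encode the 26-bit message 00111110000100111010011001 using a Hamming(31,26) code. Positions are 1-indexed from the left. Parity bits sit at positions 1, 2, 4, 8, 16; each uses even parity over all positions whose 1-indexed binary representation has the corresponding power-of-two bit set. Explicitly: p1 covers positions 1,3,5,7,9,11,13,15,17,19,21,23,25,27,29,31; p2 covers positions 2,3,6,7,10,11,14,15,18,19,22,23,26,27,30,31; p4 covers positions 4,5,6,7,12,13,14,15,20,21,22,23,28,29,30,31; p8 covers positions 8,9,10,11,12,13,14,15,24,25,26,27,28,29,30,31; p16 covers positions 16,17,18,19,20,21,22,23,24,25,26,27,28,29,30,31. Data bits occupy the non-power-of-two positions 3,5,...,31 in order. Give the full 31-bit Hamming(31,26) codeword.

Place data bits at non-power-of-two positions: b3=0, b5=0, b6=1, b7=1, b9=1, b10=1, b11=1, b12=0, b13=0, b14=0, b15=0, b17=1, b18=0, b19=0, b20=1, b21=1, b22=1, b23=0, b24=1, b25=0, b26=0, b27=1, b28=1, b29=0, b30=0, b31=1.
p1 = XOR of data positions {3,5,7,9,11,13,15,17,19,21,23,25,27,29,31} = 0⊕0⊕1⊕1⊕1⊕0⊕0⊕1⊕0⊕1⊕0⊕0⊕1⊕0⊕1 = 1
p2 = XOR of data positions {3,6,7,10,11,14,15,18,19,22,23,26,27,30,31} = 0⊕1⊕1⊕1⊕1⊕0⊕0⊕0⊕0⊕1⊕0⊕0⊕1⊕0⊕1 = 1
p4 = XOR of data positions {5,6,7,12,13,14,15,20,21,22,23,28,29,30,31} = 0⊕1⊕1⊕0⊕0⊕0⊕0⊕1⊕1⊕1⊕0⊕1⊕0⊕0⊕1 = 1
p8 = XOR of data positions {9,10,11,12,13,14,15,24,25,26,27,28,29,30,31} = 1⊕1⊕1⊕0⊕0⊕0⊕0⊕1⊕0⊕0⊕1⊕1⊕0⊕0⊕1 = 1
p16 = XOR of data positions {17,18,19,20,21,22,23,24,25,26,27,28,29,30,31} = 1⊕0⊕0⊕1⊕1⊕1⊕0⊕1⊕0⊕0⊕1⊕1⊕0⊕0⊕1 = 0
Codeword b1..b31 = 1101011111100000100111010011001

1101011111100000100111010011001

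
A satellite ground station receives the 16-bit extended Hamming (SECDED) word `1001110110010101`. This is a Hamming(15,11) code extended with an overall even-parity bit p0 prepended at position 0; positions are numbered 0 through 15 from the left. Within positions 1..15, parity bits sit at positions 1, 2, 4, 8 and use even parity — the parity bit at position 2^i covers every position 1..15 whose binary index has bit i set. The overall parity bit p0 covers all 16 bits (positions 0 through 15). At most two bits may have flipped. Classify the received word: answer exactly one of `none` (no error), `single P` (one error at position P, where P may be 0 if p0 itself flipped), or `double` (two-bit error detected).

s1: b1⊕b3⊕b5⊕b7⊕b9⊕b11⊕b13⊕b15 = 0⊕1⊕1⊕1⊕0⊕1⊕1⊕1 = 0
s2: b2⊕b3⊕b6⊕b7⊕b10⊕b11⊕b14⊕b15 = 0⊕1⊕0⊕1⊕0⊕1⊕0⊕1 = 0
s4: b4⊕b5⊕b6⊕b7⊕b12⊕b13⊕b14⊕b15 = 1⊕1⊕0⊕1⊕0⊕1⊕0⊕1 = 1
s8: b8⊕b9⊕b10⊕b11⊕b12⊕b13⊕b14⊕b15 = 1⊕0⊕0⊕1⊕0⊕1⊕0⊕1 = 0
Syndrome (s8...s1) = 0100 → position 4.
Overall parity (XOR of all 16 bits, including p0): 1⊕0⊕0⊕1⊕1⊕1⊕0⊕1⊕1⊕0⊕0⊕1⊕0⊕1⊕0⊕1 = 1
Overall=1, syndrome position=4 → single-bit error at position 4.

single 4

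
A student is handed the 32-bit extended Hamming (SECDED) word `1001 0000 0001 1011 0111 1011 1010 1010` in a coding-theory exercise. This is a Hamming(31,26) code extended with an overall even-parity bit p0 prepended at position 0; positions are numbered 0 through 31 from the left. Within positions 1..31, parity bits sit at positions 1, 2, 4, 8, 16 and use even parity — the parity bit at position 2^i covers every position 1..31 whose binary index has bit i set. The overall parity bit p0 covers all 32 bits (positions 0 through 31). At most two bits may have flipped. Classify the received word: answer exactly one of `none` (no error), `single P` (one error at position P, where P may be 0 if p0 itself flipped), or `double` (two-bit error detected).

s1: b1⊕b3⊕b5⊕b7⊕b9⊕b11⊕b13⊕b15⊕b17⊕b19⊕b21⊕b23⊕b25⊕b27⊕b29⊕b31 = 0⊕1⊕0⊕0⊕0⊕1⊕0⊕1⊕1⊕1⊕0⊕1⊕0⊕0⊕0⊕0 = 0
s2: b2⊕b3⊕b6⊕b7⊕b10⊕b11⊕b14⊕b15⊕b18⊕b19⊕b22⊕b23⊕b26⊕b27⊕b30⊕b31 = 0⊕1⊕0⊕0⊕0⊕1⊕1⊕1⊕1⊕1⊕1⊕1⊕1⊕0⊕1⊕0 = 0
s4: b4⊕b5⊕b6⊕b7⊕b12⊕b13⊕b14⊕b15⊕b20⊕b21⊕b22⊕b23⊕b28⊕b29⊕b30⊕b31 = 0⊕0⊕0⊕0⊕1⊕0⊕1⊕1⊕1⊕0⊕1⊕1⊕1⊕0⊕1⊕0 = 0
s8: b8⊕b9⊕b10⊕b11⊕b12⊕b13⊕b14⊕b15⊕b24⊕b25⊕b26⊕b27⊕b28⊕b29⊕b30⊕b31 = 0⊕0⊕0⊕1⊕1⊕0⊕1⊕1⊕1⊕0⊕1⊕0⊕1⊕0⊕1⊕0 = 0
s16: b16⊕b17⊕b18⊕b19⊕b20⊕b21⊕b22⊕b23⊕b24⊕b25⊕b26⊕b27⊕b28⊕b29⊕b30⊕b31 = 0⊕1⊕1⊕1⊕1⊕0⊕1⊕1⊕1⊕0⊕1⊕0⊕1⊕0⊕1⊕0 = 0
Syndrome (s16...s1) = 00000 → position 0 (no error).
Overall parity (XOR of all 32 bits, including p0): 1⊕0⊕0⊕1⊕0⊕0⊕0⊕0⊕0⊕0⊕0⊕1⊕1⊕0⊕1⊕1⊕0⊕1⊕1⊕1⊕1⊕0⊕1⊕1⊕1⊕0⊕1⊕0⊕1⊕0⊕1⊕0 = 0
Overall=0, syndrome position=0 → no error.

none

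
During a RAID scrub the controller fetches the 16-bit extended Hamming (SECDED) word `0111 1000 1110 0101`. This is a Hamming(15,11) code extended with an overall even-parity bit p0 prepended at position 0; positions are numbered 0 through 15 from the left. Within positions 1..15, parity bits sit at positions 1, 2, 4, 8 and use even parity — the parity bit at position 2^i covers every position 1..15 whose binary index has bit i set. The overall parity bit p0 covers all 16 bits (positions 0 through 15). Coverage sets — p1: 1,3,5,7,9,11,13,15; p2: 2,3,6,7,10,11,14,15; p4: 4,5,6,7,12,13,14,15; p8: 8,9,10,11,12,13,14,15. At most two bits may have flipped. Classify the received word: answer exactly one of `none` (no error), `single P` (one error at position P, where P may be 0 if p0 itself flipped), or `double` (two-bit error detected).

s1: b1⊕b3⊕b5⊕b7⊕b9⊕b11⊕b13⊕b15 = 1⊕1⊕0⊕0⊕1⊕0⊕1⊕1 = 1
s2: b2⊕b3⊕b6⊕b7⊕b10⊕b11⊕b14⊕b15 = 1⊕1⊕0⊕0⊕1⊕0⊕0⊕1 = 0
s4: b4⊕b5⊕b6⊕b7⊕b12⊕b13⊕b14⊕b15 = 1⊕0⊕0⊕0⊕0⊕1⊕0⊕1 = 1
s8: b8⊕b9⊕b10⊕b11⊕b12⊕b13⊕b14⊕b15 = 1⊕1⊕1⊕0⊕0⊕1⊕0⊕1 = 1
Syndrome (s8...s1) = 1101 → position 13.
Overall parity (XOR of all 16 bits, including p0): 0⊕1⊕1⊕1⊕1⊕0⊕0⊕0⊕1⊕1⊕1⊕0⊕0⊕1⊕0⊕1 = 1
Overall=1, syndrome position=13 → single-bit error at position 13.

single 13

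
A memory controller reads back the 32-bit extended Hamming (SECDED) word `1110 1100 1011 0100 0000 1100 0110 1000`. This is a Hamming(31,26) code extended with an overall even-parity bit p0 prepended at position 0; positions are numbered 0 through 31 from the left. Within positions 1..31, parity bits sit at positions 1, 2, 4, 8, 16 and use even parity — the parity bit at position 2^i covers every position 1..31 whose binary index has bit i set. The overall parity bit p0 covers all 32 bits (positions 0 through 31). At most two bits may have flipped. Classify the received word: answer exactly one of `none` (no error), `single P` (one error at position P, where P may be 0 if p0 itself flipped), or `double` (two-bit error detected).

s1: b1⊕b3⊕b5⊕b7⊕b9⊕b11⊕b13⊕b15⊕b17⊕b19⊕b21⊕b23⊕b25⊕b27⊕b29⊕b31 = 1⊕0⊕1⊕0⊕0⊕1⊕1⊕0⊕0⊕0⊕1⊕0⊕1⊕0⊕0⊕0 = 0
s2: b2⊕b3⊕b6⊕b7⊕b10⊕b11⊕b14⊕b15⊕b18⊕b19⊕b22⊕b23⊕b26⊕b27⊕b30⊕b31 = 1⊕0⊕0⊕0⊕1⊕1⊕0⊕0⊕0⊕0⊕0⊕0⊕1⊕0⊕0⊕0 = 0
s4: b4⊕b5⊕b6⊕b7⊕b12⊕b13⊕b14⊕b15⊕b20⊕b21⊕b22⊕b23⊕b28⊕b29⊕b30⊕b31 = 1⊕1⊕0⊕0⊕0⊕1⊕0⊕0⊕1⊕1⊕0⊕0⊕1⊕0⊕0⊕0 = 0
s8: b8⊕b9⊕b10⊕b11⊕b12⊕b13⊕b14⊕b15⊕b24⊕b25⊕b26⊕b27⊕b28⊕b29⊕b30⊕b31 = 1⊕0⊕1⊕1⊕0⊕1⊕0⊕0⊕0⊕1⊕1⊕0⊕1⊕0⊕0⊕0 = 1
s16: b16⊕b17⊕b18⊕b19⊕b20⊕b21⊕b22⊕b23⊕b24⊕b25⊕b26⊕b27⊕b28⊕b29⊕b30⊕b31 = 0⊕0⊕0⊕0⊕1⊕1⊕0⊕0⊕0⊕1⊕1⊕0⊕1⊕0⊕0⊕0 = 1
Syndrome (s16...s1) = 11000 → position 24.
Overall parity (XOR of all 32 bits, including p0): 1⊕1⊕1⊕0⊕1⊕1⊕0⊕0⊕1⊕0⊕1⊕1⊕0⊕1⊕0⊕0⊕0⊕0⊕0⊕0⊕1⊕1⊕0⊕0⊕0⊕1⊕1⊕0⊕1⊕0⊕0⊕0 = 0
Overall=0, syndrome position=24 → double-bit error detected (uncorrectable).

double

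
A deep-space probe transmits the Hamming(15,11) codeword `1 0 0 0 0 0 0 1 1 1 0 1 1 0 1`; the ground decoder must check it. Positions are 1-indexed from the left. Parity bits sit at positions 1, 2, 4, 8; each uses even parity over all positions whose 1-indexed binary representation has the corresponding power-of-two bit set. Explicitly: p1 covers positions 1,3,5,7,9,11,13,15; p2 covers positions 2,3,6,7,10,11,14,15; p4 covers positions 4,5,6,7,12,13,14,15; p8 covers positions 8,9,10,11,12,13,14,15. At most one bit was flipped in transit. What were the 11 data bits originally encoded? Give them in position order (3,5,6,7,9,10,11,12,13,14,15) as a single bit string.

00001101101

s1: b1⊕b3⊕b5⊕b7⊕b9⊕b11⊕b13⊕b15 = 1⊕0⊕0⊕0⊕1⊕0⊕1⊕1 = 0
s2: b2⊕b3⊕b6⊕b7⊕b10⊕b11⊕b14⊕b15 = 0⊕0⊕0⊕0⊕1⊕0⊕0⊕1 = 0
s4: b4⊕b5⊕b6⊕b7⊕b12⊕b13⊕b14⊕b15 = 0⊕0⊕0⊕0⊕1⊕1⊕0⊕1 = 1
s8: b8⊕b9⊕b10⊕b11⊕b12⊕b13⊕b14⊕b15 = 1⊕1⊕1⊕0⊕1⊕1⊕0⊕1 = 0
Syndrome (s8...s1) = 0100 → position 4.
Flip bit 4: corrected codeword = 100100011101101
Data bits at positions 3,5,6,7,9,10,11,12,13,14,15: 00001101101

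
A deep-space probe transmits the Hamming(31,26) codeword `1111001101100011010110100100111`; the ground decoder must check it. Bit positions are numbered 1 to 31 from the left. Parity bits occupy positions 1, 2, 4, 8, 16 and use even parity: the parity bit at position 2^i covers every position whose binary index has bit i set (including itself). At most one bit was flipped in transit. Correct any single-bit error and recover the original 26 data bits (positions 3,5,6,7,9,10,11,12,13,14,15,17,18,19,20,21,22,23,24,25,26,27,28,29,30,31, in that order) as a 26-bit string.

10010110001010110000100111

s1: b1⊕b3⊕b5⊕b7⊕b9⊕b11⊕b13⊕b15⊕b17⊕b19⊕b21⊕b23⊕b25⊕b27⊕b29⊕b31 = 1⊕1⊕0⊕1⊕0⊕1⊕0⊕1⊕0⊕0⊕1⊕1⊕0⊕0⊕1⊕1 = 1
s2: b2⊕b3⊕b6⊕b7⊕b10⊕b11⊕b14⊕b15⊕b18⊕b19⊕b22⊕b23⊕b26⊕b27⊕b30⊕b31 = 1⊕1⊕0⊕1⊕1⊕1⊕0⊕1⊕1⊕0⊕0⊕1⊕1⊕0⊕1⊕1 = 1
s4: b4⊕b5⊕b6⊕b7⊕b12⊕b13⊕b14⊕b15⊕b20⊕b21⊕b22⊕b23⊕b28⊕b29⊕b30⊕b31 = 1⊕0⊕0⊕1⊕0⊕0⊕0⊕1⊕1⊕1⊕0⊕1⊕0⊕1⊕1⊕1 = 1
s8: b8⊕b9⊕b10⊕b11⊕b12⊕b13⊕b14⊕b15⊕b24⊕b25⊕b26⊕b27⊕b28⊕b29⊕b30⊕b31 = 1⊕0⊕1⊕1⊕0⊕0⊕0⊕1⊕0⊕0⊕1⊕0⊕0⊕1⊕1⊕1 = 0
s16: b16⊕b17⊕b18⊕b19⊕b20⊕b21⊕b22⊕b23⊕b24⊕b25⊕b26⊕b27⊕b28⊕b29⊕b30⊕b31 = 1⊕0⊕1⊕0⊕1⊕1⊕0⊕1⊕0⊕0⊕1⊕0⊕0⊕1⊕1⊕1 = 1
Syndrome (s16...s1) = 10111 → position 23.
Flip bit 23: corrected codeword = 1111001101100011010110000100111
Data bits at positions 3,5,6,7,9,10,11,12,13,14,15,17,18,19,20,21,22,23,24,25,26,27,28,29,30,31: 10010110001010110000100111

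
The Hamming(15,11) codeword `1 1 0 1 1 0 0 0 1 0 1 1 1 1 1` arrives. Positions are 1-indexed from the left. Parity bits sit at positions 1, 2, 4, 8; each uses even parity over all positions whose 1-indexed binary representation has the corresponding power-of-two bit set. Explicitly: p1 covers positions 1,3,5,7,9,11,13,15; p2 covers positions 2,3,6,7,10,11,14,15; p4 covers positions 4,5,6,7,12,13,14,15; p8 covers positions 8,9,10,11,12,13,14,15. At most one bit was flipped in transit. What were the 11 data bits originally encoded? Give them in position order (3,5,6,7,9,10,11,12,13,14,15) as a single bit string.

01001011111

s1: b1⊕b3⊕b5⊕b7⊕b9⊕b11⊕b13⊕b15 = 1⊕0⊕1⊕0⊕1⊕1⊕1⊕1 = 0
s2: b2⊕b3⊕b6⊕b7⊕b10⊕b11⊕b14⊕b15 = 1⊕0⊕0⊕0⊕0⊕1⊕1⊕1 = 0
s4: b4⊕b5⊕b6⊕b7⊕b12⊕b13⊕b14⊕b15 = 1⊕1⊕0⊕0⊕1⊕1⊕1⊕1 = 0
s8: b8⊕b9⊕b10⊕b11⊕b12⊕b13⊕b14⊕b15 = 0⊕1⊕0⊕1⊕1⊕1⊕1⊕1 = 0
Syndrome (s8...s1) = 0000 → position 0 (no error).
No correction needed.
Data bits at positions 3,5,6,7,9,10,11,12,13,14,15: 01001011111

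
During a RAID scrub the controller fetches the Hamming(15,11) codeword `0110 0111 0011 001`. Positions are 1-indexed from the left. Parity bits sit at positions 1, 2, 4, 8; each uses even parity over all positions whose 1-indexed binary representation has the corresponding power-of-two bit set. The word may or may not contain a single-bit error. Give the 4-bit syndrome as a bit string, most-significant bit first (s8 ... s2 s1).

s1: b1⊕b3⊕b5⊕b7⊕b9⊕b11⊕b13⊕b15 = 0⊕1⊕0⊕1⊕0⊕1⊕0⊕1 = 0
s2: b2⊕b3⊕b6⊕b7⊕b10⊕b11⊕b14⊕b15 = 1⊕1⊕1⊕1⊕0⊕1⊕0⊕1 = 0
s4: b4⊕b5⊕b6⊕b7⊕b12⊕b13⊕b14⊕b15 = 0⊕0⊕1⊕1⊕1⊕0⊕0⊕1 = 0
s8: b8⊕b9⊕b10⊕b11⊕b12⊕b13⊕b14⊕b15 = 1⊕0⊕0⊕1⊕1⊕0⊕0⊕1 = 0
Syndrome (s8...s1) = 0000 → position 0 (no error).

0000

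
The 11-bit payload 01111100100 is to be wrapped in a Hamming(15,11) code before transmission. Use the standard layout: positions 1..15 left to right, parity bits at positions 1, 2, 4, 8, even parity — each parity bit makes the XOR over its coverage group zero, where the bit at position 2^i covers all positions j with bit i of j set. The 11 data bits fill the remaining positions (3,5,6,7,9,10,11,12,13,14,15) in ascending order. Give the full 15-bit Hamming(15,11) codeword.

Place data bits at non-power-of-two positions: b3=0, b5=1, b6=1, b7=1, b9=1, b10=1, b11=0, b12=0, b13=1, b14=0, b15=0.
p1 = XOR of data positions {3,5,7,9,11,13,15} = 0⊕1⊕1⊕1⊕0⊕1⊕0 = 0
p2 = XOR of data positions {3,6,7,10,11,14,15} = 0⊕1⊕1⊕1⊕0⊕0⊕0 = 1
p4 = XOR of data positions {5,6,7,12,13,14,15} = 1⊕1⊕1⊕0⊕1⊕0⊕0 = 0
p8 = XOR of data positions {9,10,11,12,13,14,15} = 1⊕1⊕0⊕0⊕1⊕0⊕0 = 1
Codeword b1..b15 = 010011111100100

010011111100100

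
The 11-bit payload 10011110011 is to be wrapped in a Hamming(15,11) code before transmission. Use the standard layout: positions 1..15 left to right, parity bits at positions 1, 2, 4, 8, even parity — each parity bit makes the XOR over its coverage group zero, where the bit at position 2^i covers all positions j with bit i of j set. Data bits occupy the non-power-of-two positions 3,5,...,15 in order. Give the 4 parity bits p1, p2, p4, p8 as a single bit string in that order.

Place data bits at non-power-of-two positions: b3=1, b5=0, b6=0, b7=1, b9=1, b10=1, b11=1, b12=0, b13=0, b14=1, b15=1.
p1 = XOR of data positions {3,5,7,9,11,13,15} = 1⊕0⊕1⊕1⊕1⊕0⊕1 = 1
p2 = XOR of data positions {3,6,7,10,11,14,15} = 1⊕0⊕1⊕1⊕1⊕1⊕1 = 0
p4 = XOR of data positions {5,6,7,12,13,14,15} = 0⊕0⊕1⊕0⊕0⊕1⊕1 = 1
p8 = XOR of data positions {9,10,11,12,13,14,15} = 1⊕1⊕1⊕0⊕0⊕1⊕1 = 1
Parity bits p1,p2,p4,p8 = 1011

1011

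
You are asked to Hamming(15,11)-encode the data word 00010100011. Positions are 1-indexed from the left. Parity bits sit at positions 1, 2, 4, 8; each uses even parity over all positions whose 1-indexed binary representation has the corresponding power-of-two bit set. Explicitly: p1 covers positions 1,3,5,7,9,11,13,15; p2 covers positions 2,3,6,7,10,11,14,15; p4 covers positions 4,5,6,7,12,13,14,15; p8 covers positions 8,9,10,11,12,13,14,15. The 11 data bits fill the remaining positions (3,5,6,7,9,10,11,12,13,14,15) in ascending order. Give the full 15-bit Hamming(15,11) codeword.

000100110100011

Place data bits at non-power-of-two positions: b3=0, b5=0, b6=0, b7=1, b9=0, b10=1, b11=0, b12=0, b13=0, b14=1, b15=1.
p1 = XOR of data positions {3,5,7,9,11,13,15} = 0⊕0⊕1⊕0⊕0⊕0⊕1 = 0
p2 = XOR of data positions {3,6,7,10,11,14,15} = 0⊕0⊕1⊕1⊕0⊕1⊕1 = 0
p4 = XOR of data positions {5,6,7,12,13,14,15} = 0⊕0⊕1⊕0⊕0⊕1⊕1 = 1
p8 = XOR of data positions {9,10,11,12,13,14,15} = 0⊕1⊕0⊕0⊕0⊕1⊕1 = 1
Codeword b1..b15 = 000100110100011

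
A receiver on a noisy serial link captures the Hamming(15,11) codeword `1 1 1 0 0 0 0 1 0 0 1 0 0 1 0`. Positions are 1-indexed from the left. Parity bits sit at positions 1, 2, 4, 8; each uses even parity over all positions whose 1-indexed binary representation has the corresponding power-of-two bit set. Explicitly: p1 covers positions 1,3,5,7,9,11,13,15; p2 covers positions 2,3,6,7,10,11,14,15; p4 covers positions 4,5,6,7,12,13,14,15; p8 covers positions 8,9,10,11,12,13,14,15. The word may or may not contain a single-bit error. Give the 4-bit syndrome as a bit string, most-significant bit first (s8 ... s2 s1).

1101

s1: b1⊕b3⊕b5⊕b7⊕b9⊕b11⊕b13⊕b15 = 1⊕1⊕0⊕0⊕0⊕1⊕0⊕0 = 1
s2: b2⊕b3⊕b6⊕b7⊕b10⊕b11⊕b14⊕b15 = 1⊕1⊕0⊕0⊕0⊕1⊕1⊕0 = 0
s4: b4⊕b5⊕b6⊕b7⊕b12⊕b13⊕b14⊕b15 = 0⊕0⊕0⊕0⊕0⊕0⊕1⊕0 = 1
s8: b8⊕b9⊕b10⊕b11⊕b12⊕b13⊕b14⊕b15 = 1⊕0⊕0⊕1⊕0⊕0⊕1⊕0 = 1
Syndrome (s8...s1) = 1101 → position 13.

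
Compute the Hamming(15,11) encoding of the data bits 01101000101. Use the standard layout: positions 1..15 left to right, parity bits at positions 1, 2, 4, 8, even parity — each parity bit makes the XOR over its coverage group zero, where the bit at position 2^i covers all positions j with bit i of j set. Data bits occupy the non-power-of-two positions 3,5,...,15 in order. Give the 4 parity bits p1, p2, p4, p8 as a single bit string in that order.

0001

Place data bits at non-power-of-two positions: b3=0, b5=1, b6=1, b7=0, b9=1, b10=0, b11=0, b12=0, b13=1, b14=0, b15=1.
p1 = XOR of data positions {3,5,7,9,11,13,15} = 0⊕1⊕0⊕1⊕0⊕1⊕1 = 0
p2 = XOR of data positions {3,6,7,10,11,14,15} = 0⊕1⊕0⊕0⊕0⊕0⊕1 = 0
p4 = XOR of data positions {5,6,7,12,13,14,15} = 1⊕1⊕0⊕0⊕1⊕0⊕1 = 0
p8 = XOR of data positions {9,10,11,12,13,14,15} = 1⊕0⊕0⊕0⊕1⊕0⊕1 = 1
Parity bits p1,p2,p4,p8 = 0001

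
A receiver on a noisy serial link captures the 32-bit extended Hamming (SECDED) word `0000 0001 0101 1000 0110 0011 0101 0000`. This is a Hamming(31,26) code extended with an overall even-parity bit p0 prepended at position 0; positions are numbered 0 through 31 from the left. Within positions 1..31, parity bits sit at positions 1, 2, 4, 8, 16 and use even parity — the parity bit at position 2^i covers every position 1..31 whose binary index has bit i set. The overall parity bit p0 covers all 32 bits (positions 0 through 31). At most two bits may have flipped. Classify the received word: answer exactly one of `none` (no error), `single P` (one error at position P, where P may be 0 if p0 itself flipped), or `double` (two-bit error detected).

double

s1: b1⊕b3⊕b5⊕b7⊕b9⊕b11⊕b13⊕b15⊕b17⊕b19⊕b21⊕b23⊕b25⊕b27⊕b29⊕b31 = 0⊕0⊕0⊕1⊕1⊕1⊕0⊕0⊕1⊕0⊕0⊕1⊕1⊕1⊕0⊕0 = 1
s2: b2⊕b3⊕b6⊕b7⊕b10⊕b11⊕b14⊕b15⊕b18⊕b19⊕b22⊕b23⊕b26⊕b27⊕b30⊕b31 = 0⊕0⊕0⊕1⊕0⊕1⊕0⊕0⊕1⊕0⊕1⊕1⊕0⊕1⊕0⊕0 = 0
s4: b4⊕b5⊕b6⊕b7⊕b12⊕b13⊕b14⊕b15⊕b20⊕b21⊕b22⊕b23⊕b28⊕b29⊕b30⊕b31 = 0⊕0⊕0⊕1⊕1⊕0⊕0⊕0⊕0⊕0⊕1⊕1⊕0⊕0⊕0⊕0 = 0
s8: b8⊕b9⊕b10⊕b11⊕b12⊕b13⊕b14⊕b15⊕b24⊕b25⊕b26⊕b27⊕b28⊕b29⊕b30⊕b31 = 0⊕1⊕0⊕1⊕1⊕0⊕0⊕0⊕0⊕1⊕0⊕1⊕0⊕0⊕0⊕0 = 1
s16: b16⊕b17⊕b18⊕b19⊕b20⊕b21⊕b22⊕b23⊕b24⊕b25⊕b26⊕b27⊕b28⊕b29⊕b30⊕b31 = 0⊕1⊕1⊕0⊕0⊕0⊕1⊕1⊕0⊕1⊕0⊕1⊕0⊕0⊕0⊕0 = 0
Syndrome (s16...s1) = 01001 → position 9.
Overall parity (XOR of all 32 bits, including p0): 0⊕0⊕0⊕0⊕0⊕0⊕0⊕1⊕0⊕1⊕0⊕1⊕1⊕0⊕0⊕0⊕0⊕1⊕1⊕0⊕0⊕0⊕1⊕1⊕0⊕1⊕0⊕1⊕0⊕0⊕0⊕0 = 0
Overall=0, syndrome position=9 → double-bit error detected (uncorrectable).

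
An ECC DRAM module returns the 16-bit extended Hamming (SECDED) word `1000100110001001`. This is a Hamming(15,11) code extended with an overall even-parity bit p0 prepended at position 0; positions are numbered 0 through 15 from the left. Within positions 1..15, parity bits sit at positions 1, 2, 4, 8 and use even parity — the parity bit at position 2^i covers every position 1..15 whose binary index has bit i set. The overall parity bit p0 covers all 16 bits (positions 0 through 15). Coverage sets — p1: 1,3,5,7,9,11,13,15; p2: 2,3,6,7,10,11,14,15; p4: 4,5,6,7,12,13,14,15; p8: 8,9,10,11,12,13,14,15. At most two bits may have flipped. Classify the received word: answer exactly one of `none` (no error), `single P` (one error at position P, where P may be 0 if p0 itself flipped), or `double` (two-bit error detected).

s1: b1⊕b3⊕b5⊕b7⊕b9⊕b11⊕b13⊕b15 = 0⊕0⊕0⊕1⊕0⊕0⊕0⊕1 = 0
s2: b2⊕b3⊕b6⊕b7⊕b10⊕b11⊕b14⊕b15 = 0⊕0⊕0⊕1⊕0⊕0⊕0⊕1 = 0
s4: b4⊕b5⊕b6⊕b7⊕b12⊕b13⊕b14⊕b15 = 1⊕0⊕0⊕1⊕1⊕0⊕0⊕1 = 0
s8: b8⊕b9⊕b10⊕b11⊕b12⊕b13⊕b14⊕b15 = 1⊕0⊕0⊕0⊕1⊕0⊕0⊕1 = 1
Syndrome (s8...s1) = 1000 → position 8.
Overall parity (XOR of all 16 bits, including p0): 1⊕0⊕0⊕0⊕1⊕0⊕0⊕1⊕1⊕0⊕0⊕0⊕1⊕0⊕0⊕1 = 0
Overall=0, syndrome position=8 → double-bit error detected (uncorrectable).

double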